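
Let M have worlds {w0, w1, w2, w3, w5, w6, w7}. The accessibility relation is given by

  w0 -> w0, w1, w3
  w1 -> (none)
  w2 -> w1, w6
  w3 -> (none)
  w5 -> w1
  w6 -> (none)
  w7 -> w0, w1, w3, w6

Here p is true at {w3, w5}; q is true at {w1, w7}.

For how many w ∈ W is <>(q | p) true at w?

w0: successors {w0, w1, w3}; q | p there: w0:F, w1:T, w3:T. ✓
w1: no successors, so <>(q | p) fails. ✗
w2: successors {w1, w6}; q | p there: w1:T, w6:F. ✓
w3: no successors, so <>(q | p) fails. ✗
w5: successors {w1}; q | p there: w1:T. ✓
w6: no successors, so <>(q | p) fails. ✗
w7: successors {w0, w1, w3, w6}; q | p there: w0:F, w1:T, w3:T, w6:F. ✓
Satisfying worlds: {w0, w2, w5, w7}.

4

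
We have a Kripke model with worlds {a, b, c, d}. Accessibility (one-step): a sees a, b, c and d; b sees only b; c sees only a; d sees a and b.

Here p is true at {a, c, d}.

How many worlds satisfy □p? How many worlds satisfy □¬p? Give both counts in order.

1 and 1

For □p:
a: successors {a, b, c, d}; p there: a:T, b:F, c:T, d:T. ✗
b: successors {b}; p there: b:F. ✗
c: successors {a}; p there: a:T. ✓
d: successors {a, b}; p there: a:T, b:F. ✗
— 1 world.
For □¬p:
a: successors {a, b, c, d}; ¬p there: a:F, b:T, c:F, d:F. ✗
b: successors {b}; ¬p there: b:T. ✓
c: successors {a}; ¬p there: a:F. ✗
d: successors {a, b}; ¬p there: a:F, b:T. ✗
— 1 world.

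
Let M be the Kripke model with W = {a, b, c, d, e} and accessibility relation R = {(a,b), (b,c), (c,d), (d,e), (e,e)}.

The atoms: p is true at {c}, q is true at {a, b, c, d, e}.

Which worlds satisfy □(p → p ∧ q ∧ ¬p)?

{a, c, d, e}

a: successors {b}; p → p ∧ q ∧ ¬p there: b:T. ✓
b: successors {c}; p → p ∧ q ∧ ¬p there: c:F. ✗
c: successors {d}; p → p ∧ q ∧ ¬p there: d:T. ✓
d: successors {e}; p → p ∧ q ∧ ¬p there: e:T. ✓
e: successors {e}; p → p ∧ q ∧ ¬p there: e:T. ✓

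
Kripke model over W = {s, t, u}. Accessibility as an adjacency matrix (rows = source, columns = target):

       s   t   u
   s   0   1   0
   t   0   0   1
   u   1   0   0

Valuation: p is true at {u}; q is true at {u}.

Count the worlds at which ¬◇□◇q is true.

s: ◇□◇q is F. ✓
t: ◇□◇q is F. ✓
u: ◇□◇q is T. ✗
Satisfying worlds: {s, t}.

2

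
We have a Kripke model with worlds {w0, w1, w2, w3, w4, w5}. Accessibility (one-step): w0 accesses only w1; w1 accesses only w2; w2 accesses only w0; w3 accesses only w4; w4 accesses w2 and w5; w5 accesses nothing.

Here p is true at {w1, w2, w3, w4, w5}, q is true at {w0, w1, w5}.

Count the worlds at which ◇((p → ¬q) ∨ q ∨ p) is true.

5

w0: successors {w1}; (p → ¬q) ∨ q ∨ p there: w1:T. ✓
w1: successors {w2}; (p → ¬q) ∨ q ∨ p there: w2:T. ✓
w2: successors {w0}; (p → ¬q) ∨ q ∨ p there: w0:T. ✓
w3: successors {w4}; (p → ¬q) ∨ q ∨ p there: w4:T. ✓
w4: successors {w2, w5}; (p → ¬q) ∨ q ∨ p there: w2:T, w5:T. ✓
w5: no successors, so ◇((p → ¬q) ∨ q ∨ p) fails. ✗
Satisfying worlds: {w0, w1, w2, w3, w4}.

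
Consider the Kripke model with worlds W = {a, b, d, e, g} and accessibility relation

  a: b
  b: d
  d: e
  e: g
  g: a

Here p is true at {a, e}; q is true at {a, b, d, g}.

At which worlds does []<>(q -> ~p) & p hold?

a: []<>(q -> ~p) is T, p is T. ✓
b: []<>(q -> ~p) is T, p is F. ✗
d: []<>(q -> ~p) is T, p is F. ✗
e: []<>(q -> ~p) is F, p is T. ✗
g: []<>(q -> ~p) is T, p is F. ✗

{a}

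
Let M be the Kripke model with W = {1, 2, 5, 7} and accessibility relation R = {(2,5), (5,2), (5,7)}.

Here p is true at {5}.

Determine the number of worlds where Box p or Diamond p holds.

3

1: Box p is T, Diamond p is F. ✓
2: Box p is T, Diamond p is T. ✓
5: Box p is F, Diamond p is F. ✗
7: Box p is T, Diamond p is F. ✓
Satisfying worlds: {1, 2, 7}.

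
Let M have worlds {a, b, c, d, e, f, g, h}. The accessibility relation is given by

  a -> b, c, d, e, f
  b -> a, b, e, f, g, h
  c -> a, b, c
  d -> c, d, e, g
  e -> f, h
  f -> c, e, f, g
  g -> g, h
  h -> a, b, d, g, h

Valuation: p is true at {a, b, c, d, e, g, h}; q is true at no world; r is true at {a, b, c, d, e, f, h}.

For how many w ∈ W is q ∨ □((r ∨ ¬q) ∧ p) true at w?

4

a: q is F, □((r ∨ ¬q) ∧ p) is F. ✗
b: q is F, □((r ∨ ¬q) ∧ p) is F. ✗
c: q is F, □((r ∨ ¬q) ∧ p) is T. ✓
d: q is F, □((r ∨ ¬q) ∧ p) is T. ✓
e: q is F, □((r ∨ ¬q) ∧ p) is F. ✗
f: q is F, □((r ∨ ¬q) ∧ p) is F. ✗
g: q is F, □((r ∨ ¬q) ∧ p) is T. ✓
h: q is F, □((r ∨ ¬q) ∧ p) is T. ✓
Satisfying worlds: {c, d, g, h}.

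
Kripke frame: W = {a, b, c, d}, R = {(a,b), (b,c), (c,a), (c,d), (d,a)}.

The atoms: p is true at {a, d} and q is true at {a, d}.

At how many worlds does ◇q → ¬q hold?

a: ◇q is F, ¬q is F. ✓
b: ◇q is F, ¬q is T. ✓
c: ◇q is T, ¬q is T. ✓
d: ◇q is T, ¬q is F. ✗
Satisfying worlds: {a, b, c}.

3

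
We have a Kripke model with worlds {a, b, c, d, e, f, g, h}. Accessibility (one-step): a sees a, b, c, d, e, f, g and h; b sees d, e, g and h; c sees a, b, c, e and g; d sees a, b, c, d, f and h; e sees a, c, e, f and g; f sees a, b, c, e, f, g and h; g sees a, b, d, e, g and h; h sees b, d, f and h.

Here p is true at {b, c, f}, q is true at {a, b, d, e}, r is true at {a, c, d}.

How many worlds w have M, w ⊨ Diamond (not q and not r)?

a: successors {a, b, c, d, e, f, g, h}; not q and not r there: a:F, b:F, c:F, d:F, e:F, f:T, g:T, h:T. ✓
b: successors {d, e, g, h}; not q and not r there: d:F, e:F, g:T, h:T. ✓
c: successors {a, b, c, e, g}; not q and not r there: a:F, b:F, c:F, e:F, g:T. ✓
d: successors {a, b, c, d, f, h}; not q and not r there: a:F, b:F, c:F, d:F, f:T, h:T. ✓
e: successors {a, c, e, f, g}; not q and not r there: a:F, c:F, e:F, f:T, g:T. ✓
f: successors {a, b, c, e, f, g, h}; not q and not r there: a:F, b:F, c:F, e:F, f:T, g:T, h:T. ✓
g: successors {a, b, d, e, g, h}; not q and not r there: a:F, b:F, d:F, e:F, g:T, h:T. ✓
h: successors {b, d, f, h}; not q and not r there: b:F, d:F, f:T, h:T. ✓
Satisfying worlds: {a, b, c, d, e, f, g, h}.

8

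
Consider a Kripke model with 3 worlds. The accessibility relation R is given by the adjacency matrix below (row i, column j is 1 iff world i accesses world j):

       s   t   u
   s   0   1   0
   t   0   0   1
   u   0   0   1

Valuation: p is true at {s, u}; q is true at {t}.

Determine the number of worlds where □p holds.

2

s: successors {t}; p there: t:F. ✗
t: successors {u}; p there: u:T. ✓
u: successors {u}; p there: u:T. ✓
Satisfying worlds: {t, u}.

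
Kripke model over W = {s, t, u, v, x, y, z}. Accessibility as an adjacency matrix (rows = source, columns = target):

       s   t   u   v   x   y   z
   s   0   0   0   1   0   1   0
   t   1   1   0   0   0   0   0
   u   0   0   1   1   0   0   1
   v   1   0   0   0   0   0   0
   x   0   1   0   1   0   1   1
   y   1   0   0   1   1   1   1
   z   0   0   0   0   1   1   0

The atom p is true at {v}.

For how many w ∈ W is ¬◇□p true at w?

7

s: ◇□p is F. ✓
t: ◇□p is F. ✓
u: ◇□p is F. ✓
v: ◇□p is F. ✓
x: ◇□p is F. ✓
y: ◇□p is F. ✓
z: ◇□p is F. ✓
Satisfying worlds: {s, t, u, v, x, y, z}.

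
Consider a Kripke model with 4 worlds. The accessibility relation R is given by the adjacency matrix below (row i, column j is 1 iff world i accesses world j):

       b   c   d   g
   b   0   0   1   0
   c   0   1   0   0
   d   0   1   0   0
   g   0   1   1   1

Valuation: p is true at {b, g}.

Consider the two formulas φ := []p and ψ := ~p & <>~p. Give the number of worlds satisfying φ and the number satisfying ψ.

For []p:
b: successors {d}; p there: d:F. ✗
c: successors {c}; p there: c:F. ✗
d: successors {c}; p there: c:F. ✗
g: successors {c, d, g}; p there: c:F, d:F, g:T. ✗
— 0 worlds.
For ~p & <>~p:
b: ~p is F, <>~p is T. ✗
c: ~p is T, <>~p is T. ✓
d: ~p is T, <>~p is T. ✓
g: ~p is F, <>~p is T. ✗
— 2 worlds.

0 and 2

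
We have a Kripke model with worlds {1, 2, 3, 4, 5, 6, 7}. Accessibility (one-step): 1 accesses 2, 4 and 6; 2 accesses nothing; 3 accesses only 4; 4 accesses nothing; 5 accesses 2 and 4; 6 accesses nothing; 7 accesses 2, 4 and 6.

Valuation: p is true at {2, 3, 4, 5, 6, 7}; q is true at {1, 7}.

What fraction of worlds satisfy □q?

3/7

1: successors {2, 4, 6}; q there: 2:F, 4:F, 6:F. ✗
2: no successors, so □q holds vacuously. ✓
3: successors {4}; q there: 4:F. ✗
4: no successors, so □q holds vacuously. ✓
5: successors {2, 4}; q there: 2:F, 4:F. ✗
6: no successors, so □q holds vacuously. ✓
7: successors {2, 4, 6}; q there: 2:F, 4:F, 6:F. ✗
That's 3 of 7 worlds, so 3/7.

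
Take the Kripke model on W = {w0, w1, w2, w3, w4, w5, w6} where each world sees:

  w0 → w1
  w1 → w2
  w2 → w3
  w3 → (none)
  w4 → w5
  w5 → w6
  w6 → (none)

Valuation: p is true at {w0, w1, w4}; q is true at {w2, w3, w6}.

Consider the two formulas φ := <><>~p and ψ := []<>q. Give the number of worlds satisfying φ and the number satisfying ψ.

3 and 5

For <><>~p:
w0: successors {w1}; <>~p there: w1:T. ✓
w1: successors {w2}; <>~p there: w2:T. ✓
w2: successors {w3}; <>~p there: w3:F. ✗
w3: no successors, so <><>~p fails. ✗
w4: successors {w5}; <>~p there: w5:T. ✓
w5: successors {w6}; <>~p there: w6:F. ✗
w6: no successors, so <><>~p fails. ✗
— 3 worlds.
For []<>q:
w0: successors {w1}; <>q there: w1:T. ✓
w1: successors {w2}; <>q there: w2:T. ✓
w2: successors {w3}; <>q there: w3:F. ✗
w3: no successors, so []<>q holds vacuously. ✓
w4: successors {w5}; <>q there: w5:T. ✓
w5: successors {w6}; <>q there: w6:F. ✗
w6: no successors, so []<>q holds vacuously. ✓
— 5 worlds.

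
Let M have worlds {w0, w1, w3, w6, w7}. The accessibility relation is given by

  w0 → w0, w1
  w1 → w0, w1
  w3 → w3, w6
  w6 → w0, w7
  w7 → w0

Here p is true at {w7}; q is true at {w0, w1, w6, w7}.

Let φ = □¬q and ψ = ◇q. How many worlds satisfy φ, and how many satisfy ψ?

0 and 5

For □¬q:
w0: successors {w0, w1}; ¬q there: w0:F, w1:F. ✗
w1: successors {w0, w1}; ¬q there: w0:F, w1:F. ✗
w3: successors {w3, w6}; ¬q there: w3:T, w6:F. ✗
w6: successors {w0, w7}; ¬q there: w0:F, w7:F. ✗
w7: successors {w0}; ¬q there: w0:F. ✗
— 0 worlds.
For ◇q:
w0: successors {w0, w1}; q there: w0:T, w1:T. ✓
w1: successors {w0, w1}; q there: w0:T, w1:T. ✓
w3: successors {w3, w6}; q there: w3:F, w6:T. ✓
w6: successors {w0, w7}; q there: w0:T, w7:T. ✓
w7: successors {w0}; q there: w0:T. ✓
— 5 worlds.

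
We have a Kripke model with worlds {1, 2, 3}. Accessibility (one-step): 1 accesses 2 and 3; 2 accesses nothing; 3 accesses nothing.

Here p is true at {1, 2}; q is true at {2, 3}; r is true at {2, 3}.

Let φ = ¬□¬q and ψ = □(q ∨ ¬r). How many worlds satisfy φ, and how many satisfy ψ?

1 and 3

For ¬□¬q:
1: □¬q is F. ✓
2: □¬q is T. ✗
3: □¬q is T. ✗
— 1 world.
For □(q ∨ ¬r):
1: successors {2, 3}; q ∨ ¬r there: 2:T, 3:T. ✓
2: no successors, so □(q ∨ ¬r) holds vacuously. ✓
3: no successors, so □(q ∨ ¬r) holds vacuously. ✓
— 3 worlds.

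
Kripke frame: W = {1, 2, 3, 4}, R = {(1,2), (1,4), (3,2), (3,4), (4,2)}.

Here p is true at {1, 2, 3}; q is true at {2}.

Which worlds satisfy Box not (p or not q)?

1: successors {2, 4}; not (p or not q) there: 2:F, 4:F. ✗
2: no successors, so Box not (p or not q) holds vacuously. ✓
3: successors {2, 4}; not (p or not q) there: 2:F, 4:F. ✗
4: successors {2}; not (p or not q) there: 2:F. ✗

{2}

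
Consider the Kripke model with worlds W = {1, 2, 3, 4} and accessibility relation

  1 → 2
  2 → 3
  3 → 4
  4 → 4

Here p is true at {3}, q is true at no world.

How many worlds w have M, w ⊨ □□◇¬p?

4

1: successors {2}; □◇¬p there: 2:T. ✓
2: successors {3}; □◇¬p there: 3:T. ✓
3: successors {4}; □◇¬p there: 4:T. ✓
4: successors {4}; □◇¬p there: 4:T. ✓
Satisfying worlds: {1, 2, 3, 4}.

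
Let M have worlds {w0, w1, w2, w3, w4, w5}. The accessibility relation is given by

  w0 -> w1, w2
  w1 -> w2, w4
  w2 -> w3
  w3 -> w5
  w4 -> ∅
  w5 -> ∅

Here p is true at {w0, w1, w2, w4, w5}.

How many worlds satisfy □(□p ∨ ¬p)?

w0: successors {w1, w2}; □p ∨ ¬p there: w1:T, w2:F. ✗
w1: successors {w2, w4}; □p ∨ ¬p there: w2:F, w4:T. ✗
w2: successors {w3}; □p ∨ ¬p there: w3:T. ✓
w3: successors {w5}; □p ∨ ¬p there: w5:T. ✓
w4: no successors, so □(□p ∨ ¬p) holds vacuously. ✓
w5: no successors, so □(□p ∨ ¬p) holds vacuously. ✓
Satisfying worlds: {w2, w3, w4, w5}.

4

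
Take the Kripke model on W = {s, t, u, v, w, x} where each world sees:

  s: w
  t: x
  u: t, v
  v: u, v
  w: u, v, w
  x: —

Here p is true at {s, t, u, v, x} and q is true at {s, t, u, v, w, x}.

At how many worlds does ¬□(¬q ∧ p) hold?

5

s: □(¬q ∧ p) is F. ✓
t: □(¬q ∧ p) is F. ✓
u: □(¬q ∧ p) is F. ✓
v: □(¬q ∧ p) is F. ✓
w: □(¬q ∧ p) is F. ✓
x: □(¬q ∧ p) is T. ✗
Satisfying worlds: {s, t, u, v, w}.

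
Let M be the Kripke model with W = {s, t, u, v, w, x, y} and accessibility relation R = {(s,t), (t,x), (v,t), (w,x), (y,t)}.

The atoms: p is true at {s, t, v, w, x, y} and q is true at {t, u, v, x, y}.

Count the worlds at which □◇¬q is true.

2

s: successors {t}; ◇¬q there: t:F. ✗
t: successors {x}; ◇¬q there: x:F. ✗
u: no successors, so □◇¬q holds vacuously. ✓
v: successors {t}; ◇¬q there: t:F. ✗
w: successors {x}; ◇¬q there: x:F. ✗
x: no successors, so □◇¬q holds vacuously. ✓
y: successors {t}; ◇¬q there: t:F. ✗
Satisfying worlds: {u, x}.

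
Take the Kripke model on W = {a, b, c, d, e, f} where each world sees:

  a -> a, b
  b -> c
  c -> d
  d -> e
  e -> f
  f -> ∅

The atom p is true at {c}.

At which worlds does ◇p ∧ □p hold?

{b}

a: ◇p is F, □p is F. ✗
b: ◇p is T, □p is T. ✓
c: ◇p is F, □p is F. ✗
d: ◇p is F, □p is F. ✗
e: ◇p is F, □p is F. ✗
f: ◇p is F, □p is T. ✗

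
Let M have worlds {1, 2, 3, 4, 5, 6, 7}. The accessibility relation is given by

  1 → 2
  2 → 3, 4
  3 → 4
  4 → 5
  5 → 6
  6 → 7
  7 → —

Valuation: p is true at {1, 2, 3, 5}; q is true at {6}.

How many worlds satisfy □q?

1: successors {2}; q there: 2:F. ✗
2: successors {3, 4}; q there: 3:F, 4:F. ✗
3: successors {4}; q there: 4:F. ✗
4: successors {5}; q there: 5:F. ✗
5: successors {6}; q there: 6:T. ✓
6: successors {7}; q there: 7:F. ✗
7: no successors, so □q holds vacuously. ✓
Satisfying worlds: {5, 7}.

2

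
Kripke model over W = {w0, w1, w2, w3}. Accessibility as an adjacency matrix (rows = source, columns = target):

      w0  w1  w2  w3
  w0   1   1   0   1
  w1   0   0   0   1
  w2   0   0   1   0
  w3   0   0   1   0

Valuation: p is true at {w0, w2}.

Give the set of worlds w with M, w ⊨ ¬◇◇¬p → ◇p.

w0: ¬◇◇¬p is F, ◇p is T. ✓
w1: ¬◇◇¬p is T, ◇p is F. ✗
w2: ¬◇◇¬p is T, ◇p is T. ✓
w3: ¬◇◇¬p is T, ◇p is T. ✓

{w0, w2, w3}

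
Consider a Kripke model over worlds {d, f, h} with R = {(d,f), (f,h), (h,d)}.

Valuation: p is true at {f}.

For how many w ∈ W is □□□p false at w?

d: successors {f}; □□p there: f:F. ✗
f: successors {h}; □□p there: h:T. ✓
h: successors {d}; □□p there: d:F. ✗
Satisfying worlds: {f}.
So □□□p fails at the other 2 worlds.

2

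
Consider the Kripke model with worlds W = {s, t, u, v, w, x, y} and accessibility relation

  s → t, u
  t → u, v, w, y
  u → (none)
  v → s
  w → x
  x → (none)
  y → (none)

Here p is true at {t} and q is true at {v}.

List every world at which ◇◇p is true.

s: successors {t, u}; ◇p there: t:F, u:F. ✗
t: successors {u, v, w, y}; ◇p there: u:F, v:F, w:F, y:F. ✗
u: no successors, so ◇◇p fails. ✗
v: successors {s}; ◇p there: s:T. ✓
w: successors {x}; ◇p there: x:F. ✗
x: no successors, so ◇◇p fails. ✗
y: no successors, so ◇◇p fails. ✗

{v}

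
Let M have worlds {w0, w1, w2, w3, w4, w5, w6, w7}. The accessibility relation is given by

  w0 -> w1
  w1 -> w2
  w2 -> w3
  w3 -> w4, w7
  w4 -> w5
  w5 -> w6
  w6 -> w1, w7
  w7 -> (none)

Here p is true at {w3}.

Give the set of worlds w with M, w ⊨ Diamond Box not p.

w0: successors {w1}; Box not p there: w1:T. ✓
w1: successors {w2}; Box not p there: w2:F. ✗
w2: successors {w3}; Box not p there: w3:T. ✓
w3: successors {w4, w7}; Box not p there: w4:T, w7:T. ✓
w4: successors {w5}; Box not p there: w5:T. ✓
w5: successors {w6}; Box not p there: w6:T. ✓
w6: successors {w1, w7}; Box not p there: w1:T, w7:T. ✓
w7: no successors, so Diamond Box not p fails. ✗

{w0, w2, w3, w4, w5, w6}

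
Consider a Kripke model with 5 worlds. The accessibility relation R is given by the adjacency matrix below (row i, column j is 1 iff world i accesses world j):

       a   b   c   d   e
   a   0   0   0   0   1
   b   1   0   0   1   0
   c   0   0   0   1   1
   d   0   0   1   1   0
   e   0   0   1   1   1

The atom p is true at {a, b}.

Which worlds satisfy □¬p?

{a, c, d, e}

a: successors {e}; ¬p there: e:T. ✓
b: successors {a, d}; ¬p there: a:F, d:T. ✗
c: successors {d, e}; ¬p there: d:T, e:T. ✓
d: successors {c, d}; ¬p there: c:T, d:T. ✓
e: successors {c, d, e}; ¬p there: c:T, d:T, e:T. ✓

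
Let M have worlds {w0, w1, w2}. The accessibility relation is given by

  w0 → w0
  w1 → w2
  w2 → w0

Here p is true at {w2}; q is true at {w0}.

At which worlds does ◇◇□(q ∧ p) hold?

∅

w0: successors {w0}; ◇□(q ∧ p) there: w0:F. ✗
w1: successors {w2}; ◇□(q ∧ p) there: w2:F. ✗
w2: successors {w0}; ◇□(q ∧ p) there: w0:F. ✗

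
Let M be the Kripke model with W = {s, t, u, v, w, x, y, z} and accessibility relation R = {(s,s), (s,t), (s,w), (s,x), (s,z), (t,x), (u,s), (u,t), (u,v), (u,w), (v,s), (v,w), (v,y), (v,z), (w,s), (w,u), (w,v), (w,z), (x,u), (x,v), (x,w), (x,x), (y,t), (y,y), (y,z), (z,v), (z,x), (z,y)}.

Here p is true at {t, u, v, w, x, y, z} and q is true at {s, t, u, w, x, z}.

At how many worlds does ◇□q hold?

5

s: successors {s, t, w, x, z}; □q there: s:T, t:T, w:F, x:F, z:F. ✓
t: successors {x}; □q there: x:F. ✗
u: successors {s, t, v, w}; □q there: s:T, t:T, v:F, w:F. ✓
v: successors {s, w, y, z}; □q there: s:T, w:F, y:F, z:F. ✓
w: successors {s, u, v, z}; □q there: s:T, u:F, v:F, z:F. ✓
x: successors {u, v, w, x}; □q there: u:F, v:F, w:F, x:F. ✗
y: successors {t, y, z}; □q there: t:T, y:F, z:F. ✓
z: successors {v, x, y}; □q there: v:F, x:F, y:F. ✗
Satisfying worlds: {s, u, v, w, y}.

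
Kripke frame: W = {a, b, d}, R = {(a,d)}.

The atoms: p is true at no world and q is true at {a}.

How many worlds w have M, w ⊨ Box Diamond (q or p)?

a: successors {d}; Diamond (q or p) there: d:F. ✗
b: no successors, so Box Diamond (q or p) holds vacuously. ✓
d: no successors, so Box Diamond (q or p) holds vacuously. ✓
Satisfying worlds: {b, d}.

2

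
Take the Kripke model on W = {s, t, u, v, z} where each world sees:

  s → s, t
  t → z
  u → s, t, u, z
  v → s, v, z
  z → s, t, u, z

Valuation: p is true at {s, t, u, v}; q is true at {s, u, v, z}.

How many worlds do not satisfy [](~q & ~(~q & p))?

s: successors {s, t}; ~q & ~(~q & p) there: s:F, t:F. ✗
t: successors {z}; ~q & ~(~q & p) there: z:F. ✗
u: successors {s, t, u, z}; ~q & ~(~q & p) there: s:F, t:F, u:F, z:F. ✗
v: successors {s, v, z}; ~q & ~(~q & p) there: s:F, v:F, z:F. ✗
z: successors {s, t, u, z}; ~q & ~(~q & p) there: s:F, t:F, u:F, z:F. ✗
Satisfying worlds: ∅.
So [](~q & ~(~q & p)) fails at the other 5 worlds.

5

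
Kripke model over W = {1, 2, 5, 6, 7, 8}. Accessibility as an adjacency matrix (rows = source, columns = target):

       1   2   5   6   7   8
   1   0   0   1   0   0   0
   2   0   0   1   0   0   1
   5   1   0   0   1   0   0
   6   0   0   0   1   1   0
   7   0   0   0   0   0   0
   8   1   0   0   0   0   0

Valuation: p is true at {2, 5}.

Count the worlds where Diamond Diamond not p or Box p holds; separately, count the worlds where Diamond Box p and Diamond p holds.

5 and 0

For Diamond Diamond not p or Box p:
1: Diamond Diamond not p is T, Box p is T. ✓
2: Diamond Diamond not p is T, Box p is F. ✓
5: Diamond Diamond not p is T, Box p is F. ✓
6: Diamond Diamond not p is T, Box p is F. ✓
7: Diamond Diamond not p is F, Box p is T. ✓
8: Diamond Diamond not p is F, Box p is F. ✗
— 5 worlds.
For Diamond Box p and Diamond p:
1: Diamond Box p is F, Diamond p is T. ✗
2: Diamond Box p is F, Diamond p is T. ✗
5: Diamond Box p is T, Diamond p is F. ✗
6: Diamond Box p is T, Diamond p is F. ✗
7: Diamond Box p is F, Diamond p is F. ✗
8: Diamond Box p is T, Diamond p is F. ✗
— 0 worlds.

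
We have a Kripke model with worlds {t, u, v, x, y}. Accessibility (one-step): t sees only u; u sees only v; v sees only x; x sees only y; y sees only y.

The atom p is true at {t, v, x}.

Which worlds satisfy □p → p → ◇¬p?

{t, u, x, y}

t: □p is F, p → ◇¬p is T. ✓
u: □p is T, p → ◇¬p is T. ✓
v: □p is T, p → ◇¬p is F. ✗
x: □p is F, p → ◇¬p is T. ✓
y: □p is F, p → ◇¬p is T. ✓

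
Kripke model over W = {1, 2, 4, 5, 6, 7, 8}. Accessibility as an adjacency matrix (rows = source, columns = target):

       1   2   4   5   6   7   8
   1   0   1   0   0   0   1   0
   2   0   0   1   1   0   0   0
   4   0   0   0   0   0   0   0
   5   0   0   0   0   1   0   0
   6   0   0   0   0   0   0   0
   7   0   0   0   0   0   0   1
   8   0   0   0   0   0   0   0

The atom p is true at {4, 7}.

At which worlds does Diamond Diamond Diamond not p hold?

1: successors {2, 7}; Diamond Diamond not p there: 2:T, 7:F. ✓
2: successors {4, 5}; Diamond Diamond not p there: 4:F, 5:F. ✗
4: no successors, so Diamond Diamond Diamond not p fails. ✗
5: successors {6}; Diamond Diamond not p there: 6:F. ✗
6: no successors, so Diamond Diamond Diamond not p fails. ✗
7: successors {8}; Diamond Diamond not p there: 8:F. ✗
8: no successors, so Diamond Diamond Diamond not p fails. ✗

{1}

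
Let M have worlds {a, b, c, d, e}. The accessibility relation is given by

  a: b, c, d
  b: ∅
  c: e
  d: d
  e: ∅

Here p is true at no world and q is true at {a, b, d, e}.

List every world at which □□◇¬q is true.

a: successors {b, c, d}; □◇¬q there: b:T, c:F, d:F. ✗
b: no successors, so □□◇¬q holds vacuously. ✓
c: successors {e}; □◇¬q there: e:T. ✓
d: successors {d}; □◇¬q there: d:F. ✗
e: no successors, so □□◇¬q holds vacuously. ✓

{b, c, e}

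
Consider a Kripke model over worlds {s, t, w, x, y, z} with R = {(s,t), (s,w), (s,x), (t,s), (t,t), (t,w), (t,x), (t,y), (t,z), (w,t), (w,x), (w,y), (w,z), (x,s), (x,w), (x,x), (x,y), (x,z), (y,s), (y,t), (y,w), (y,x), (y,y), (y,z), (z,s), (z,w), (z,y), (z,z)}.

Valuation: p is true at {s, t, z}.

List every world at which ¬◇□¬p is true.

s: ◇□¬p is F. ✓
t: ◇□¬p is F. ✓
w: ◇□¬p is F. ✓
x: ◇□¬p is F. ✓
y: ◇□¬p is F. ✓
z: ◇□¬p is F. ✓

{s, t, w, x, y, z}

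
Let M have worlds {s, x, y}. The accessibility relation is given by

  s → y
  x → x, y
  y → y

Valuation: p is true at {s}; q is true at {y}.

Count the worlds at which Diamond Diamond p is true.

s: successors {y}; Diamond p there: y:F. ✗
x: successors {x, y}; Diamond p there: x:F, y:F. ✗
y: successors {y}; Diamond p there: y:F. ✗
Satisfying worlds: ∅.

0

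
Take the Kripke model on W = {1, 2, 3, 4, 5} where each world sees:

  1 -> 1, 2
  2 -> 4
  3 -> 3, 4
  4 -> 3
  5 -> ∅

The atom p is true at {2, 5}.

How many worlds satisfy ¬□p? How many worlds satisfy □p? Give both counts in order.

4 and 1

For ¬□p:
1: □p is F. ✓
2: □p is F. ✓
3: □p is F. ✓
4: □p is F. ✓
5: □p is T. ✗
— 4 worlds.
For □p:
1: successors {1, 2}; p there: 1:F, 2:T. ✗
2: successors {4}; p there: 4:F. ✗
3: successors {3, 4}; p there: 3:F, 4:F. ✗
4: successors {3}; p there: 3:F. ✗
5: no successors, so □p holds vacuously. ✓
— 1 world.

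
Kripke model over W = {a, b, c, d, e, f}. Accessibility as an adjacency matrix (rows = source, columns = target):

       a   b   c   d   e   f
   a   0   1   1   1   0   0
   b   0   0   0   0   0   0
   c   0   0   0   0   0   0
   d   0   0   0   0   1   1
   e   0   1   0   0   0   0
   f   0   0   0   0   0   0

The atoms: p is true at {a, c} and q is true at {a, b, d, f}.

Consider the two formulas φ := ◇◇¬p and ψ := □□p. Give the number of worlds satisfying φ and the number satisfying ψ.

For ◇◇¬p:
a: successors {b, c, d}; ◇¬p there: b:F, c:F, d:T. ✓
b: no successors, so ◇◇¬p fails. ✗
c: no successors, so ◇◇¬p fails. ✗
d: successors {e, f}; ◇¬p there: e:T, f:F. ✓
e: successors {b}; ◇¬p there: b:F. ✗
f: no successors, so ◇◇¬p fails. ✗
— 2 worlds.
For □□p:
a: successors {b, c, d}; □p there: b:T, c:T, d:F. ✗
b: no successors, so □□p holds vacuously. ✓
c: no successors, so □□p holds vacuously. ✓
d: successors {e, f}; □p there: e:F, f:T. ✗
e: successors {b}; □p there: b:T. ✓
f: no successors, so □□p holds vacuously. ✓
— 4 worlds.

2 and 4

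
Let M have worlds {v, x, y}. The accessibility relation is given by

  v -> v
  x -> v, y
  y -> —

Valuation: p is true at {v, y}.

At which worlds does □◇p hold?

v: successors {v}; ◇p there: v:T. ✓
x: successors {v, y}; ◇p there: v:T, y:F. ✗
y: no successors, so □◇p holds vacuously. ✓

{v, y}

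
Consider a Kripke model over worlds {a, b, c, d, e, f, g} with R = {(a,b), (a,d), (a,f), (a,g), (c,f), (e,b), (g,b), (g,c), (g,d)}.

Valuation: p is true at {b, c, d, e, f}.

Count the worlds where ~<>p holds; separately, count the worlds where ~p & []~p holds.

For ~<>p:
a: <>p is T. ✗
b: <>p is F. ✓
c: <>p is T. ✗
d: <>p is F. ✓
e: <>p is T. ✗
f: <>p is F. ✓
g: <>p is T. ✗
— 3 worlds.
For ~p & []~p:
a: ~p is T, []~p is F. ✗
b: ~p is F, []~p is T. ✗
c: ~p is F, []~p is F. ✗
d: ~p is F, []~p is T. ✗
e: ~p is F, []~p is F. ✗
f: ~p is F, []~p is T. ✗
g: ~p is T, []~p is F. ✗
— 0 worlds.

3 and 0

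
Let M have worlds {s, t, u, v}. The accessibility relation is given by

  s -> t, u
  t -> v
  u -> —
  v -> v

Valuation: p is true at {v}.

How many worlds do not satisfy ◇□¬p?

3

s: successors {t, u}; □¬p there: t:F, u:T. ✓
t: successors {v}; □¬p there: v:F. ✗
u: no successors, so ◇□¬p fails. ✗
v: successors {v}; □¬p there: v:F. ✗
Satisfying worlds: {s}.
So ◇□¬p fails at the other 3 worlds.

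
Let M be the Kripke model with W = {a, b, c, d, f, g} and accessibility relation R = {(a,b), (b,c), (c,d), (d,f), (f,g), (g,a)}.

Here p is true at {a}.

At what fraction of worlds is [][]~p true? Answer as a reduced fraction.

a: successors {b}; []~p there: b:T. ✓
b: successors {c}; []~p there: c:T. ✓
c: successors {d}; []~p there: d:T. ✓
d: successors {f}; []~p there: f:T. ✓
f: successors {g}; []~p there: g:F. ✗
g: successors {a}; []~p there: a:T. ✓
That's 5 of 6 worlds, so 5/6.

5/6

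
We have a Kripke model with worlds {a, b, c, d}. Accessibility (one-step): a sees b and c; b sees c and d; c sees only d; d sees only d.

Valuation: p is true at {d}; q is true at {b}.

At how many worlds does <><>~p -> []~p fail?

0

a: <><>~p is T, []~p is T. ✓
b: <><>~p is F, []~p is F. ✓
c: <><>~p is F, []~p is F. ✓
d: <><>~p is F, []~p is F. ✓
Satisfying worlds: {a, b, c, d}.
So <><>~p -> []~p fails at the other 0 worlds.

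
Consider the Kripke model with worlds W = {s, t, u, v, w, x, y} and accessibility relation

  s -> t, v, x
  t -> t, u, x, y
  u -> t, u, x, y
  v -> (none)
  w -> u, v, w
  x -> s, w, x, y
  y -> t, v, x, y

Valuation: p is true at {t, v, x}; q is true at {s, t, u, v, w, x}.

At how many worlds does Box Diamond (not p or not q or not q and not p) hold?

3

s: successors {t, v, x}; Diamond (not p or not q or not q and not p) there: t:T, v:F, x:T. ✗
t: successors {t, u, x, y}; Diamond (not p or not q or not q and not p) there: t:T, u:T, x:T, y:T. ✓
u: successors {t, u, x, y}; Diamond (not p or not q or not q and not p) there: t:T, u:T, x:T, y:T. ✓
v: no successors, so Box Diamond (not p or not q or not q and not p) holds vacuously. ✓
w: successors {u, v, w}; Diamond (not p or not q or not q and not p) there: u:T, v:F, w:T. ✗
x: successors {s, w, x, y}; Diamond (not p or not q or not q and not p) there: s:F, w:T, x:T, y:T. ✗
y: successors {t, v, x, y}; Diamond (not p or not q or not q and not p) there: t:T, v:F, x:T, y:T. ✗
Satisfying worlds: {t, u, v}.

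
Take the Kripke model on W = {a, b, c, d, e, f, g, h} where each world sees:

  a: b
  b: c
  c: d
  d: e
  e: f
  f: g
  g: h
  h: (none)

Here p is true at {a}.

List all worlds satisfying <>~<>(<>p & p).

{a, b, c, d, e, f, g}

a: successors {b}; ~<>(<>p & p) there: b:T. ✓
b: successors {c}; ~<>(<>p & p) there: c:T. ✓
c: successors {d}; ~<>(<>p & p) there: d:T. ✓
d: successors {e}; ~<>(<>p & p) there: e:T. ✓
e: successors {f}; ~<>(<>p & p) there: f:T. ✓
f: successors {g}; ~<>(<>p & p) there: g:T. ✓
g: successors {h}; ~<>(<>p & p) there: h:T. ✓
h: no successors, so <>~<>(<>p & p) fails. ✗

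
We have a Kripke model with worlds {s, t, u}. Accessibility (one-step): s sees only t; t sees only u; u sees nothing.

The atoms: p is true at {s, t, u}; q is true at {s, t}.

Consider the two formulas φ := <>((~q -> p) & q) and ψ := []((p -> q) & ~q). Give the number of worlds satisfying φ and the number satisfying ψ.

For <>((~q -> p) & q):
s: successors {t}; (~q -> p) & q there: t:T. ✓
t: successors {u}; (~q -> p) & q there: u:F. ✗
u: no successors, so <>((~q -> p) & q) fails. ✗
— 1 world.
For []((p -> q) & ~q):
s: successors {t}; (p -> q) & ~q there: t:F. ✗
t: successors {u}; (p -> q) & ~q there: u:F. ✗
u: no successors, so []((p -> q) & ~q) holds vacuously. ✓
— 1 world.

1 and 1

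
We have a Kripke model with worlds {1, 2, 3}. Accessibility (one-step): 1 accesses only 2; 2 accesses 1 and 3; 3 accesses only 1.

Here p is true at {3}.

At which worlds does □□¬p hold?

1: successors {2}; □¬p there: 2:F. ✗
2: successors {1, 3}; □¬p there: 1:T, 3:T. ✓
3: successors {1}; □¬p there: 1:T. ✓

{2, 3}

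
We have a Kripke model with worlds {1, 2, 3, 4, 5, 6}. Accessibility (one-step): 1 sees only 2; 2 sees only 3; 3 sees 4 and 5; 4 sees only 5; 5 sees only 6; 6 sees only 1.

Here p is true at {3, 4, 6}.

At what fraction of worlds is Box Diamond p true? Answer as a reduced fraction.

1/2

1: successors {2}; Diamond p there: 2:T. ✓
2: successors {3}; Diamond p there: 3:T. ✓
3: successors {4, 5}; Diamond p there: 4:F, 5:T. ✗
4: successors {5}; Diamond p there: 5:T. ✓
5: successors {6}; Diamond p there: 6:F. ✗
6: successors {1}; Diamond p there: 1:F. ✗
That's 3 of 6 worlds, so 3/6 = 1/2.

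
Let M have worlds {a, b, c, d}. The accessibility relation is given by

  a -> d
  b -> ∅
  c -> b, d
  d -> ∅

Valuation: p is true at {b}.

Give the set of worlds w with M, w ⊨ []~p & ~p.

a: []~p is T, ~p is T. ✓
b: []~p is T, ~p is F. ✗
c: []~p is F, ~p is T. ✗
d: []~p is T, ~p is T. ✓

{a, d}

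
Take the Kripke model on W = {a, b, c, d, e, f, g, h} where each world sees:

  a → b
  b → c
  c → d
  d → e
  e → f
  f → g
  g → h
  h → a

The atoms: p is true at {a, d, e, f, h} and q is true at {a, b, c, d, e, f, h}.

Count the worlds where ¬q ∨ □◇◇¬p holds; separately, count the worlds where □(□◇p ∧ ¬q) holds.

3 and 1

For ¬q ∨ □◇◇¬p:
a: ¬q is F, □◇◇¬p is F. ✗
b: ¬q is F, □◇◇¬p is F. ✗
c: ¬q is F, □◇◇¬p is F. ✗
d: ¬q is F, □◇◇¬p is T. ✓
e: ¬q is F, □◇◇¬p is F. ✗
f: ¬q is F, □◇◇¬p is F. ✗
g: ¬q is T, □◇◇¬p is T. ✓
h: ¬q is F, □◇◇¬p is T. ✓
— 3 worlds.
For □(□◇p ∧ ¬q):
a: successors {b}; □◇p ∧ ¬q there: b:F. ✗
b: successors {c}; □◇p ∧ ¬q there: c:F. ✗
c: successors {d}; □◇p ∧ ¬q there: d:F. ✗
d: successors {e}; □◇p ∧ ¬q there: e:F. ✗
e: successors {f}; □◇p ∧ ¬q there: f:F. ✗
f: successors {g}; □◇p ∧ ¬q there: g:T. ✓
g: successors {h}; □◇p ∧ ¬q there: h:F. ✗
h: successors {a}; □◇p ∧ ¬q there: a:F. ✗
— 1 world.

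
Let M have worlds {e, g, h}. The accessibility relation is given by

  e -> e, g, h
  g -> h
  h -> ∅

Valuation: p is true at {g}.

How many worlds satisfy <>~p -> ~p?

e: <>~p is T, ~p is T. ✓
g: <>~p is T, ~p is F. ✗
h: <>~p is F, ~p is T. ✓
Satisfying worlds: {e, h}.

2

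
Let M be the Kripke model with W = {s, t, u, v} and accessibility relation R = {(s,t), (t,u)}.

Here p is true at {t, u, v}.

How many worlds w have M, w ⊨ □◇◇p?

s: successors {t}; ◇◇p there: t:F. ✗
t: successors {u}; ◇◇p there: u:F. ✗
u: no successors, so □◇◇p holds vacuously. ✓
v: no successors, so □◇◇p holds vacuously. ✓
Satisfying worlds: {u, v}.

2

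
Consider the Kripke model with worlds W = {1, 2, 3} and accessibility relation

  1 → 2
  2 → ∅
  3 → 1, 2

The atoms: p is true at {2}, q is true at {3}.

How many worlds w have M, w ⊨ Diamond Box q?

1: successors {2}; Box q there: 2:T. ✓
2: no successors, so Diamond Box q fails. ✗
3: successors {1, 2}; Box q there: 1:F, 2:T. ✓
Satisfying worlds: {1, 3}.

2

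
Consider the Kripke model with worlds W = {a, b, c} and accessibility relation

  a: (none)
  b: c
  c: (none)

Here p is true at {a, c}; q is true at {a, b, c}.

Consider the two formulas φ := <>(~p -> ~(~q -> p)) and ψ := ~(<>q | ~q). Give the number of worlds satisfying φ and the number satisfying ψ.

1 and 2

For <>(~p -> ~(~q -> p)):
a: no successors, so <>(~p -> ~(~q -> p)) fails. ✗
b: successors {c}; ~p -> ~(~q -> p) there: c:T. ✓
c: no successors, so <>(~p -> ~(~q -> p)) fails. ✗
— 1 world.
For ~(<>q | ~q):
a: <>q | ~q is F. ✓
b: <>q | ~q is T. ✗
c: <>q | ~q is F. ✓
— 2 worlds.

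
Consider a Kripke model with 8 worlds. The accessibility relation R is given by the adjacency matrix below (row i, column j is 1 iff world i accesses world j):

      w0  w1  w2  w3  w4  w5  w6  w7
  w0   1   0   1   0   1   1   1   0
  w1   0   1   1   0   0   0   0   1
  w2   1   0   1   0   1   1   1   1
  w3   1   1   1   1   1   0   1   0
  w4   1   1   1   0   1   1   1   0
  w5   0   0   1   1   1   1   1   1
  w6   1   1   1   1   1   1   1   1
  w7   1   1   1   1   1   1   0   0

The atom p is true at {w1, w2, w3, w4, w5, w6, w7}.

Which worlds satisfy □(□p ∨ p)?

w0: successors {w0, w2, w4, w5, w6}; □p ∨ p there: w0:F, w2:T, w4:T, w5:T, w6:T. ✗
w1: successors {w1, w2, w7}; □p ∨ p there: w1:T, w2:T, w7:T. ✓
w2: successors {w0, w2, w4, w5, w6, w7}; □p ∨ p there: w0:F, w2:T, w4:T, w5:T, w6:T, w7:T. ✗
w3: successors {w0, w1, w2, w3, w4, w6}; □p ∨ p there: w0:F, w1:T, w2:T, w3:T, w4:T, w6:T. ✗
w4: successors {w0, w1, w2, w4, w5, w6}; □p ∨ p there: w0:F, w1:T, w2:T, w4:T, w5:T, w6:T. ✗
w5: successors {w2, w3, w4, w5, w6, w7}; □p ∨ p there: w2:T, w3:T, w4:T, w5:T, w6:T, w7:T. ✓
w6: successors {w0, w1, w2, w3, w4, w5, w6, w7}; □p ∨ p there: w0:F, w1:T, w2:T, w3:T, w4:T, w5:T, w6:T, w7:T. ✗
w7: successors {w0, w1, w2, w3, w4, w5}; □p ∨ p there: w0:F, w1:T, w2:T, w3:T, w4:T, w5:T. ✗

{w1, w5}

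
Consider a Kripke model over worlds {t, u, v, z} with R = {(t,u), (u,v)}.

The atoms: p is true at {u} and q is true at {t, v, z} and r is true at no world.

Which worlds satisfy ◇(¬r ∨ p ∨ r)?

{t, u}

t: successors {u}; ¬r ∨ p ∨ r there: u:T. ✓
u: successors {v}; ¬r ∨ p ∨ r there: v:T. ✓
v: no successors, so ◇(¬r ∨ p ∨ r) fails. ✗
z: no successors, so ◇(¬r ∨ p ∨ r) fails. ✗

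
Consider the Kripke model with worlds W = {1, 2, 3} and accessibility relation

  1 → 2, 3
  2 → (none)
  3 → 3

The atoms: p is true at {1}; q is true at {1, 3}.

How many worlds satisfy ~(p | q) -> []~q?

1: ~(p | q) is F, []~q is F. ✓
2: ~(p | q) is T, []~q is T. ✓
3: ~(p | q) is F, []~q is F. ✓
Satisfying worlds: {1, 2, 3}.

3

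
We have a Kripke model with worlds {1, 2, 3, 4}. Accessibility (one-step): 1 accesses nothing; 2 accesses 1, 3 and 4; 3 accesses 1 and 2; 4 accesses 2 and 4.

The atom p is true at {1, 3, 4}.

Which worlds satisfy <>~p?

{3, 4}

1: no successors, so <>~p fails. ✗
2: successors {1, 3, 4}; ~p there: 1:F, 3:F, 4:F. ✗
3: successors {1, 2}; ~p there: 1:F, 2:T. ✓
4: successors {2, 4}; ~p there: 2:T, 4:F. ✓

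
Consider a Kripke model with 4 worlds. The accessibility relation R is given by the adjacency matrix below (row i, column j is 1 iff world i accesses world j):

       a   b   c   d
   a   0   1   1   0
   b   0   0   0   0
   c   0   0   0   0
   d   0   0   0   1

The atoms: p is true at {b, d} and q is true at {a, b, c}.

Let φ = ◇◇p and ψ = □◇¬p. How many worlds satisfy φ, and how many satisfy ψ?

1 and 2

For ◇◇p:
a: successors {b, c}; ◇p there: b:F, c:F. ✗
b: no successors, so ◇◇p fails. ✗
c: no successors, so ◇◇p fails. ✗
d: successors {d}; ◇p there: d:T. ✓
— 1 world.
For □◇¬p:
a: successors {b, c}; ◇¬p there: b:F, c:F. ✗
b: no successors, so □◇¬p holds vacuously. ✓
c: no successors, so □◇¬p holds vacuously. ✓
d: successors {d}; ◇¬p there: d:F. ✗
— 2 worlds.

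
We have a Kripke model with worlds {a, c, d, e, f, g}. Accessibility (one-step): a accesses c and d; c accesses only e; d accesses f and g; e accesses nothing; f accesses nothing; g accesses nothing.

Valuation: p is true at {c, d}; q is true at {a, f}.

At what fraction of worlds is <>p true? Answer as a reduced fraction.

1/6

a: successors {c, d}; p there: c:T, d:T. ✓
c: successors {e}; p there: e:F. ✗
d: successors {f, g}; p there: f:F, g:F. ✗
e: no successors, so <>p fails. ✗
f: no successors, so <>p fails. ✗
g: no successors, so <>p fails. ✗
That's 1 of 6 worlds, so 1/6.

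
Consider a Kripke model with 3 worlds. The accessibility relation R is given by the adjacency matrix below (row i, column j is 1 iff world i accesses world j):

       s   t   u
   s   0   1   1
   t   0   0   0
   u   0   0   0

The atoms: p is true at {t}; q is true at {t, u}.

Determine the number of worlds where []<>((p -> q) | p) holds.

s: successors {t, u}; <>((p -> q) | p) there: t:F, u:F. ✗
t: no successors, so []<>((p -> q) | p) holds vacuously. ✓
u: no successors, so []<>((p -> q) | p) holds vacuously. ✓
Satisfying worlds: {t, u}.

2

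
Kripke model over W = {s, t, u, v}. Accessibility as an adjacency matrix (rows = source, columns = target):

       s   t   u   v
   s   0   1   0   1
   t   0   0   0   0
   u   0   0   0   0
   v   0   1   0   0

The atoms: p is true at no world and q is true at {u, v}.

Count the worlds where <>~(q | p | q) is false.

2

s: successors {t, v}; ~(q | p | q) there: t:T, v:F. ✓
t: no successors, so <>~(q | p | q) fails. ✗
u: no successors, so <>~(q | p | q) fails. ✗
v: successors {t}; ~(q | p | q) there: t:T. ✓
Satisfying worlds: {s, v}.
So <>~(q | p | q) fails at the other 2 worlds.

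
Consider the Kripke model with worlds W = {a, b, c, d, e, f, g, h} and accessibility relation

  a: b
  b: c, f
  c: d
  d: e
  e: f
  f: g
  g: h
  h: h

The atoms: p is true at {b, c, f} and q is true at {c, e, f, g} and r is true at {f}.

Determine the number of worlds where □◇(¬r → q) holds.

a: successors {b}; ◇(¬r → q) there: b:T. ✓
b: successors {c, f}; ◇(¬r → q) there: c:F, f:T. ✗
c: successors {d}; ◇(¬r → q) there: d:T. ✓
d: successors {e}; ◇(¬r → q) there: e:T. ✓
e: successors {f}; ◇(¬r → q) there: f:T. ✓
f: successors {g}; ◇(¬r → q) there: g:F. ✗
g: successors {h}; ◇(¬r → q) there: h:F. ✗
h: successors {h}; ◇(¬r → q) there: h:F. ✗
Satisfying worlds: {a, c, d, e}.

4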